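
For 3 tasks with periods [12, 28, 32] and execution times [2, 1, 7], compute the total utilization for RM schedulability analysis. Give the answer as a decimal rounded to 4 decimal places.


Compute individual utilizations (exact fractions):
  Task 1: C/T = 2/12 = 1/6 (approx. 0.1667)
  Task 2: C/T = 1/28 (approx. 0.0357)
  Task 3: C/T = 7/32 (approx. 0.2188)
Total utilization U = 1/6 + 1/28 + 7/32 = 283/672
Rounded to 4 decimal places: U = 0.4211
RM (Liu & Layland) bound for 3 tasks = 0.779763; compare with U = 283/672 (approx. 0.421131)
U <= bound, so schedulable by RM sufficient condition.

0.4211


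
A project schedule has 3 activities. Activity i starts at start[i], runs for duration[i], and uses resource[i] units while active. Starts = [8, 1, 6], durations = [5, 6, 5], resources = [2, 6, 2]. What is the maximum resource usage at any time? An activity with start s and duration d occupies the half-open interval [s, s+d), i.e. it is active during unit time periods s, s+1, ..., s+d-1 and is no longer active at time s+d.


Each activity i is active on [start_i, start_i + duration_i).
Compute total resource usage per time slot:
  t=0: active resources = [], total = 0
  t=1: active resources = [6], total = 6
  t=2: active resources = [6], total = 6
  t=3: active resources = [6], total = 6
  t=4: active resources = [6], total = 6
  t=5: active resources = [6], total = 6
  t=6: active resources = [6, 2], total = 8
  t=7: active resources = [2], total = 2
  t=8: active resources = [2, 2], total = 4
  t=9: active resources = [2, 2], total = 4
  t=10: active resources = [2, 2], total = 4
  t=11: active resources = [2], total = 2
  t=12: active resources = [2], total = 2
Peak resource demand = 8

8


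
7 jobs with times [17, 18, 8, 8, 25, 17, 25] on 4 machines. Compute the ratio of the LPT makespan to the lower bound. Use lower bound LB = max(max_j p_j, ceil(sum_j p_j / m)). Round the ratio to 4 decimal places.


LPT order: [25, 25, 18, 17, 17, 8, 8]
Machine loads after assignment: [33, 25, 26, 34]
LPT makespan = 34
Lower bound = max(max_job, ceil(total/4)) = max(25, 30) = 30
Ratio = 34 / 30 = 1.1333

1.1333


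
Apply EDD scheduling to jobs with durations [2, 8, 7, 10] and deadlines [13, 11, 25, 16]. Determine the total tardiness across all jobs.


Sort by due date (EDD order): [(8, 11), (2, 13), (10, 16), (7, 25)]
Compute completion times and tardiness:
  Job 1: p=8, d=11, C=8, tardiness=max(0,8-11)=0
  Job 2: p=2, d=13, C=10, tardiness=max(0,10-13)=0
  Job 3: p=10, d=16, C=20, tardiness=max(0,20-16)=4
  Job 4: p=7, d=25, C=27, tardiness=max(0,27-25)=2
Total tardiness = 6

6


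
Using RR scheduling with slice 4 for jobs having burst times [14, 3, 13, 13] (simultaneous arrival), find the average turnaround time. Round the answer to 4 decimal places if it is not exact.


Time quantum = 4
Execution trace:
  J1 runs 4 units, time = 4
  J2 runs 3 units, time = 7
  J3 runs 4 units, time = 11
  J4 runs 4 units, time = 15
  J1 runs 4 units, time = 19
  J3 runs 4 units, time = 23
  J4 runs 4 units, time = 27
  J1 runs 4 units, time = 31
  J3 runs 4 units, time = 35
  J4 runs 4 units, time = 39
  J1 runs 2 units, time = 41
  J3 runs 1 units, time = 42
  J4 runs 1 units, time = 43
Finish times: [41, 7, 42, 43]
Average turnaround = 133/4 = 33.25

33.25


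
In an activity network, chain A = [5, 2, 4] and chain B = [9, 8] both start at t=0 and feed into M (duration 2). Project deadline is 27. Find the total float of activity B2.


Forward pass: ES(B2) = sum of predecessors on chain B = 9
EF = ES + duration = 9 + 8 = 17
Backward pass: LF(M) = deadline = 27; LS(M) = 27 - 2 = 25
LF(B2) = LS(M) - sum(successors on chain B) = 25 - 0 = 25
LS = LF - duration = 25 - 8 = 17
Total float = LS - ES = 17 - 9 = 8

8


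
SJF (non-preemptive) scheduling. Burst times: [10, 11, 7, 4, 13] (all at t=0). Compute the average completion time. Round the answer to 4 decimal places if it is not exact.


SJF order (ascending): [4, 7, 10, 11, 13]
Completion times:
  Job 1: burst=4, C=4
  Job 2: burst=7, C=11
  Job 3: burst=10, C=21
  Job 4: burst=11, C=32
  Job 5: burst=13, C=45
Average completion = 113/5 = 22.6

22.6


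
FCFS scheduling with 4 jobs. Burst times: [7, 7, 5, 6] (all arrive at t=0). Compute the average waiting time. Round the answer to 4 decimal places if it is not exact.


FCFS order (as given): [7, 7, 5, 6]
Waiting times:
  Job 1: wait = 0
  Job 2: wait = 7
  Job 3: wait = 14
  Job 4: wait = 19
Sum of waiting times = 40
Average waiting time = 40/4 = 10.0

10.0


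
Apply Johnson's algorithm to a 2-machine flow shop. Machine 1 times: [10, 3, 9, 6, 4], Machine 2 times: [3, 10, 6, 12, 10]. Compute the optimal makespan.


Apply Johnson's rule:
  Group 1 (a <= b): [(2, 3, 10), (5, 4, 10), (4, 6, 12)]
  Group 2 (a > b): [(3, 9, 6), (1, 10, 3)]
Optimal job order: [2, 5, 4, 3, 1]
Schedule:
  Job 2: M1 done at 3, M2 done at 13
  Job 5: M1 done at 7, M2 done at 23
  Job 4: M1 done at 13, M2 done at 35
  Job 3: M1 done at 22, M2 done at 41
  Job 1: M1 done at 32, M2 done at 44
Makespan = 44

44


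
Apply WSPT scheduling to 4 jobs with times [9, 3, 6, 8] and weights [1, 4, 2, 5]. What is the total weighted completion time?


Compute p/w ratios and sort ascending (WSPT): [(3, 4), (8, 5), (6, 2), (9, 1)]
Compute weighted completion times:
  Job (p=3,w=4): C=3, w*C=4*3=12
  Job (p=8,w=5): C=11, w*C=5*11=55
  Job (p=6,w=2): C=17, w*C=2*17=34
  Job (p=9,w=1): C=26, w*C=1*26=26
Total weighted completion time = 127

127


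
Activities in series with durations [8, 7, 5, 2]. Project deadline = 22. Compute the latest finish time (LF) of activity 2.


LF(activity 2) = deadline - sum of successor durations
Successors: activities 3 through 4 with durations [5, 2]
Sum of successor durations = 7
LF = 22 - 7 = 15

15


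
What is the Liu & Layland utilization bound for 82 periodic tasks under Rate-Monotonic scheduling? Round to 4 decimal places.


Compute 2^(1/82) = 1.0084888420
Subtract 1: 1.0084888420 - 1 = 0.0084888420
Multiply by n: 82 * 0.0084888420 = 0.6960850440
Round to 4 dp: 0.6961

0.6961


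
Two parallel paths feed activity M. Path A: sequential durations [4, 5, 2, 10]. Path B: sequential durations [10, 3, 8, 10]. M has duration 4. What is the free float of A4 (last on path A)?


ES(A4) = sum of predecessors on chain A = 11
EF(A4) = ES + duration = 11 + 10 = 21
Successor of A4 is M. ES(M) = max(sum(A), sum(B)) = max(21, 31) = 31
Free float = ES(successor) - EF(current) = 31 - 21 = 10

10


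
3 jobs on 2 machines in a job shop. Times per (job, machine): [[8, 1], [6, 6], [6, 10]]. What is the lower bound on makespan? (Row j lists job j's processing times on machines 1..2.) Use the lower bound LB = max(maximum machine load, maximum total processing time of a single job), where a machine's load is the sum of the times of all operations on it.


Machine loads:
  Machine 1: 8 + 6 + 6 = 20
  Machine 2: 1 + 6 + 10 = 17
Max machine load = 20
Job totals:
  Job 1: 9
  Job 2: 12
  Job 3: 16
Max job total = 16
Lower bound = max(20, 16) = 20

20


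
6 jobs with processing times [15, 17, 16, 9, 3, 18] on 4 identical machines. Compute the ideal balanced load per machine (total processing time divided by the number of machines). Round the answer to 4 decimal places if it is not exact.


Total processing time = 15 + 17 + 16 + 9 + 3 + 18 = 78
Number of machines = 4
Ideal balanced load = 78 / 4 = 19.5

19.5


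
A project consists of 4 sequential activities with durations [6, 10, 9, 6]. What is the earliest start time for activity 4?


Activity 4 starts after activities 1 through 3 complete.
Predecessor durations: [6, 10, 9]
ES = 6 + 10 + 9 = 25

25


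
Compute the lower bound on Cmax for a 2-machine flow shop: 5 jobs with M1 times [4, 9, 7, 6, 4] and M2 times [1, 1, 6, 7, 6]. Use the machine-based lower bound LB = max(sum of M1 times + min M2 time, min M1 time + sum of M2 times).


LB1 = sum(M1 times) + min(M2 times) = 30 + 1 = 31
LB2 = min(M1 times) + sum(M2 times) = 4 + 21 = 25
Lower bound = max(LB1, LB2) = max(31, 25) = 31

31


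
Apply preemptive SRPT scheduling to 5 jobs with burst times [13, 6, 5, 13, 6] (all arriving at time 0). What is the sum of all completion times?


Since all jobs arrive at t=0, SRPT equals SPT ordering.
SPT order: [5, 6, 6, 13, 13]
Completion times:
  Job 1: p=5, C=5
  Job 2: p=6, C=11
  Job 3: p=6, C=17
  Job 4: p=13, C=30
  Job 5: p=13, C=43
Total completion time = 5 + 11 + 17 + 30 + 43 = 106

106


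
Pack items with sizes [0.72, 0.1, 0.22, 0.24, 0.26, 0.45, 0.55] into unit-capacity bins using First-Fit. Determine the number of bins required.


Place items sequentially using First-Fit:
  Item 0.72 -> new Bin 1
  Item 0.1 -> Bin 1 (now 0.82)
  Item 0.22 -> new Bin 2
  Item 0.24 -> Bin 2 (now 0.46)
  Item 0.26 -> Bin 2 (now 0.72)
  Item 0.45 -> new Bin 3
  Item 0.55 -> Bin 3 (now 1.0)
Total bins used = 3

3


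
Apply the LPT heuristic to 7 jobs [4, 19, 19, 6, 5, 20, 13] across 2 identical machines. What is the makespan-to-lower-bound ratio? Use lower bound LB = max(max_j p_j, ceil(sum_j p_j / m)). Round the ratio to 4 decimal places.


LPT order: [20, 19, 19, 13, 6, 5, 4]
Machine loads after assignment: [43, 43]
LPT makespan = 43
Lower bound = max(max_job, ceil(total/2)) = max(20, 43) = 43
Ratio = 43 / 43 = 1.0

1.0


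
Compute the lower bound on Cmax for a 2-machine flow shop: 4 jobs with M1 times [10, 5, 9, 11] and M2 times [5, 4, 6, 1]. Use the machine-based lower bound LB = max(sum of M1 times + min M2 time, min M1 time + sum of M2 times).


LB1 = sum(M1 times) + min(M2 times) = 35 + 1 = 36
LB2 = min(M1 times) + sum(M2 times) = 5 + 16 = 21
Lower bound = max(LB1, LB2) = max(36, 21) = 36

36


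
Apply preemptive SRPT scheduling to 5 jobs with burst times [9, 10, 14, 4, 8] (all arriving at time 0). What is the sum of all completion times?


Since all jobs arrive at t=0, SRPT equals SPT ordering.
SPT order: [4, 8, 9, 10, 14]
Completion times:
  Job 1: p=4, C=4
  Job 2: p=8, C=12
  Job 3: p=9, C=21
  Job 4: p=10, C=31
  Job 5: p=14, C=45
Total completion time = 4 + 12 + 21 + 31 + 45 = 113

113


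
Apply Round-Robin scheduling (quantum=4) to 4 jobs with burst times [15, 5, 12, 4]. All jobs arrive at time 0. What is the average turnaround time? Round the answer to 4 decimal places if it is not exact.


Time quantum = 4
Execution trace:
  J1 runs 4 units, time = 4
  J2 runs 4 units, time = 8
  J3 runs 4 units, time = 12
  J4 runs 4 units, time = 16
  J1 runs 4 units, time = 20
  J2 runs 1 units, time = 21
  J3 runs 4 units, time = 25
  J1 runs 4 units, time = 29
  J3 runs 4 units, time = 33
  J1 runs 3 units, time = 36
Finish times: [36, 21, 33, 16]
Average turnaround = 106/4 = 26.5

26.5


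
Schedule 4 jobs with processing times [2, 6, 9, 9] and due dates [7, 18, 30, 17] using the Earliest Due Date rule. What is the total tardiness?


Sort by due date (EDD order): [(2, 7), (9, 17), (6, 18), (9, 30)]
Compute completion times and tardiness:
  Job 1: p=2, d=7, C=2, tardiness=max(0,2-7)=0
  Job 2: p=9, d=17, C=11, tardiness=max(0,11-17)=0
  Job 3: p=6, d=18, C=17, tardiness=max(0,17-18)=0
  Job 4: p=9, d=30, C=26, tardiness=max(0,26-30)=0
Total tardiness = 0

0


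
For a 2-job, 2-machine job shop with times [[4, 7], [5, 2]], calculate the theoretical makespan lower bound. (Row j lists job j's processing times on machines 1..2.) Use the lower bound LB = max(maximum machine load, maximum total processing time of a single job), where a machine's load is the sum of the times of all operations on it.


Machine loads:
  Machine 1: 4 + 5 = 9
  Machine 2: 7 + 2 = 9
Max machine load = 9
Job totals:
  Job 1: 11
  Job 2: 7
Max job total = 11
Lower bound = max(9, 11) = 11

11


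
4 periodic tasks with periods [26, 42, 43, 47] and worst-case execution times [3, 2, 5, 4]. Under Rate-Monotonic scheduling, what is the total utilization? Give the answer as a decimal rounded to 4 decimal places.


Compute individual utilizations (exact fractions):
  Task 1: C/T = 3/26 (approx. 0.1154)
  Task 2: C/T = 2/42 = 1/21 (approx. 0.0476)
  Task 3: C/T = 5/43 (approx. 0.1163)
  Task 4: C/T = 4/47 (approx. 0.0851)
Total utilization U = 3/26 + 1/21 + 5/43 + 4/47 = 402091/1103466
Rounded to 4 decimal places: U = 0.3644
RM (Liu & Layland) bound for 4 tasks = 0.756828; compare with U = 402091/1103466 (approx. 0.364389)
U <= bound, so schedulable by RM sufficient condition.

0.3644


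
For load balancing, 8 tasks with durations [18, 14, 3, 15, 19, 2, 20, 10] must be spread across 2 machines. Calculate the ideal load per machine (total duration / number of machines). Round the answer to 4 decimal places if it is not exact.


Total processing time = 18 + 14 + 3 + 15 + 19 + 2 + 20 + 10 = 101
Number of machines = 2
Ideal balanced load = 101 / 2 = 50.5

50.5


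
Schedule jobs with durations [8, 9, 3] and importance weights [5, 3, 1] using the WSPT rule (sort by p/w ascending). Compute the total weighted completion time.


Compute p/w ratios and sort ascending (WSPT): [(8, 5), (9, 3), (3, 1)]
Compute weighted completion times:
  Job (p=8,w=5): C=8, w*C=5*8=40
  Job (p=9,w=3): C=17, w*C=3*17=51
  Job (p=3,w=1): C=20, w*C=1*20=20
Total weighted completion time = 111

111


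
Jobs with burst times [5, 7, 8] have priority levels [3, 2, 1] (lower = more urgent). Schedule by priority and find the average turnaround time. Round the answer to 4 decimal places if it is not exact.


Sort by priority (ascending = highest first):
Order: [(1, 8), (2, 7), (3, 5)]
Completion times:
  Priority 1, burst=8, C=8
  Priority 2, burst=7, C=15
  Priority 3, burst=5, C=20
Average turnaround = 43/3 = 14.3333

14.3333


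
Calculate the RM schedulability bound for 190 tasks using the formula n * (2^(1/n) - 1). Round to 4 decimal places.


Compute 2^(1/190) = 1.0036548056
Subtract 1: 1.0036548056 - 1 = 0.0036548056
Multiply by n: 190 * 0.0036548056 = 0.6944130640
Round to 4 dp: 0.6944

0.6944


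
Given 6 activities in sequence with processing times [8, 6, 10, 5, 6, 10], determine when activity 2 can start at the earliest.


Activity 2 starts after activities 1 through 1 complete.
Predecessor durations: [8]
ES = 8 = 8

8


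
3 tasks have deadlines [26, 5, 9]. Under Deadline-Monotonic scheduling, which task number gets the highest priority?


Sort tasks by relative deadline (ascending):
  Task 2: deadline = 5
  Task 3: deadline = 9
  Task 1: deadline = 26
Priority order (highest first): [2, 3, 1]
Highest priority task = 2

2


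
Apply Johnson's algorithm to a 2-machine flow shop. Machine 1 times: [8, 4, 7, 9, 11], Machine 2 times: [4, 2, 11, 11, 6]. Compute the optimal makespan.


Apply Johnson's rule:
  Group 1 (a <= b): [(3, 7, 11), (4, 9, 11)]
  Group 2 (a > b): [(5, 11, 6), (1, 8, 4), (2, 4, 2)]
Optimal job order: [3, 4, 5, 1, 2]
Schedule:
  Job 3: M1 done at 7, M2 done at 18
  Job 4: M1 done at 16, M2 done at 29
  Job 5: M1 done at 27, M2 done at 35
  Job 1: M1 done at 35, M2 done at 39
  Job 2: M1 done at 39, M2 done at 41
Makespan = 41

41


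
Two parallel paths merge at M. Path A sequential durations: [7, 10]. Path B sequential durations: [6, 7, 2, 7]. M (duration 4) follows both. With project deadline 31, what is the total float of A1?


Forward pass: ES(A1) = sum of predecessors on chain A = 0
EF = ES + duration = 0 + 7 = 7
Backward pass: LF(M) = deadline = 31; LS(M) = 31 - 4 = 27
LF(A1) = LS(M) - sum(successors on chain A) = 27 - 10 = 17
LS = LF - duration = 17 - 7 = 10
Total float = LS - ES = 10 - 0 = 10

10


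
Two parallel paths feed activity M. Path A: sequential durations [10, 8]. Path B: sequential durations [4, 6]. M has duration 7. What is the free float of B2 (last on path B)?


ES(B2) = sum of predecessors on chain B = 4
EF(B2) = ES + duration = 4 + 6 = 10
Successor of B2 is M. ES(M) = max(sum(A), sum(B)) = max(18, 10) = 18
Free float = ES(successor) - EF(current) = 18 - 10 = 8

8


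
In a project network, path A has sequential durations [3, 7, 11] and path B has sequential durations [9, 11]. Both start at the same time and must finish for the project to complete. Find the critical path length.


Path A total = 3 + 7 + 11 = 21
Path B total = 9 + 11 = 20
Critical path = longest path = max(21, 20) = 21

21


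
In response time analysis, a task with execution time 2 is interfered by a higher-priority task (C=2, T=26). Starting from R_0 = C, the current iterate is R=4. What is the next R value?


R_next = C + ceil(R_prev / T_hp) * C_hp
ceil(4 / 26) = ceil(0.1538) = 1
Interference = 1 * 2 = 2
R_next = 2 + 2 = 4
R_next = R_prev, so the iteration has converged (response time = 4).

4


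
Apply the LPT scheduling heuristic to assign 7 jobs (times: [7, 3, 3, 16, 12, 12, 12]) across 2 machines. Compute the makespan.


Sort jobs in decreasing order (LPT): [16, 12, 12, 12, 7, 3, 3]
Assign each job to the least loaded machine:
  Machine 1: jobs [16, 12, 3, 3], load = 34
  Machine 2: jobs [12, 12, 7], load = 31
Makespan = max load = 34

34


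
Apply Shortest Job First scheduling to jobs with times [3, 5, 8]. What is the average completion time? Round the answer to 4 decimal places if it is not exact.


SJF order (ascending): [3, 5, 8]
Completion times:
  Job 1: burst=3, C=3
  Job 2: burst=5, C=8
  Job 3: burst=8, C=16
Average completion = 27/3 = 9.0

9.0


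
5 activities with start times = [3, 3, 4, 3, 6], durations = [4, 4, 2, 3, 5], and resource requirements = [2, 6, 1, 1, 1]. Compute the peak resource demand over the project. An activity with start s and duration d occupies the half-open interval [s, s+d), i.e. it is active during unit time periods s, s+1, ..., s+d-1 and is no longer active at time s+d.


Each activity i is active on [start_i, start_i + duration_i).
Compute total resource usage per time slot:
  t=0: active resources = [], total = 0
  t=1: active resources = [], total = 0
  t=2: active resources = [], total = 0
  t=3: active resources = [2, 6, 1], total = 9
  t=4: active resources = [2, 6, 1, 1], total = 10
  t=5: active resources = [2, 6, 1, 1], total = 10
  t=6: active resources = [2, 6, 1], total = 9
  t=7: active resources = [1], total = 1
  t=8: active resources = [1], total = 1
  t=9: active resources = [1], total = 1
  t=10: active resources = [1], total = 1
Peak resource demand = 10

10


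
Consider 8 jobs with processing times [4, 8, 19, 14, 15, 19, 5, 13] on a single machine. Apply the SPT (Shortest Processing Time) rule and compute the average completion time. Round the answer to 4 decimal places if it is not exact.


Sort jobs by processing time (SPT order): [4, 5, 8, 13, 14, 15, 19, 19]
Compute completion times sequentially:
  Job 1: processing = 4, completes at 4
  Job 2: processing = 5, completes at 9
  Job 3: processing = 8, completes at 17
  Job 4: processing = 13, completes at 30
  Job 5: processing = 14, completes at 44
  Job 6: processing = 15, completes at 59
  Job 7: processing = 19, completes at 78
  Job 8: processing = 19, completes at 97
Sum of completion times = 338
Average completion time = 338/8 = 42.25

42.25


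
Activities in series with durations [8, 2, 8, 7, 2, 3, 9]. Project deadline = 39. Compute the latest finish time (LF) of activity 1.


LF(activity 1) = deadline - sum of successor durations
Successors: activities 2 through 7 with durations [2, 8, 7, 2, 3, 9]
Sum of successor durations = 31
LF = 39 - 31 = 8

8


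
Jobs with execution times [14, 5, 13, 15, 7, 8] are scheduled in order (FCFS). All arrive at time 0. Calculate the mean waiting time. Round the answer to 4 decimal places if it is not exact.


FCFS order (as given): [14, 5, 13, 15, 7, 8]
Waiting times:
  Job 1: wait = 0
  Job 2: wait = 14
  Job 3: wait = 19
  Job 4: wait = 32
  Job 5: wait = 47
  Job 6: wait = 54
Sum of waiting times = 166
Average waiting time = 166/6 = 27.6667

27.6667


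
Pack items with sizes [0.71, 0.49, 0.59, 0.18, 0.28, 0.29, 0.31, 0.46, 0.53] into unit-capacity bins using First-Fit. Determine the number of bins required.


Place items sequentially using First-Fit:
  Item 0.71 -> new Bin 1
  Item 0.49 -> new Bin 2
  Item 0.59 -> new Bin 3
  Item 0.18 -> Bin 1 (now 0.89)
  Item 0.28 -> Bin 2 (now 0.77)
  Item 0.29 -> Bin 3 (now 0.88)
  Item 0.31 -> new Bin 4
  Item 0.46 -> Bin 4 (now 0.77)
  Item 0.53 -> new Bin 5
Total bins used = 5

5


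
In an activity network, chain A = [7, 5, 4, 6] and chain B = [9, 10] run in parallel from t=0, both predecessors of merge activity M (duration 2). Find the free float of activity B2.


ES(B2) = sum of predecessors on chain B = 9
EF(B2) = ES + duration = 9 + 10 = 19
Successor of B2 is M. ES(M) = max(sum(A), sum(B)) = max(22, 19) = 22
Free float = ES(successor) - EF(current) = 22 - 19 = 3

3


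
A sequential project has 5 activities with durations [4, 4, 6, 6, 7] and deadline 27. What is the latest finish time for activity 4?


LF(activity 4) = deadline - sum of successor durations
Successors: activities 5 through 5 with durations [7]
Sum of successor durations = 7
LF = 27 - 7 = 20

20


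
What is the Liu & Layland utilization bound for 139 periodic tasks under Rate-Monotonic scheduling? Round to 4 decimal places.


Compute 2^(1/139) = 1.0049991245
Subtract 1: 1.0049991245 - 1 = 0.0049991245
Multiply by n: 139 * 0.0049991245 = 0.6948783055
Round to 4 dp: 0.6949

0.6949


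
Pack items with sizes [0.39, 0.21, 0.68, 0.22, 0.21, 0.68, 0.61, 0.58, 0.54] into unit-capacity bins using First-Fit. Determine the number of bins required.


Place items sequentially using First-Fit:
  Item 0.39 -> new Bin 1
  Item 0.21 -> Bin 1 (now 0.6)
  Item 0.68 -> new Bin 2
  Item 0.22 -> Bin 1 (now 0.82)
  Item 0.21 -> Bin 2 (now 0.89)
  Item 0.68 -> new Bin 3
  Item 0.61 -> new Bin 4
  Item 0.58 -> new Bin 5
  Item 0.54 -> new Bin 6
Total bins used = 6

6


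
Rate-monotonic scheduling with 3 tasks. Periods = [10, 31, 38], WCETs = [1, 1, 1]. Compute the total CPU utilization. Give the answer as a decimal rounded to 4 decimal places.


Compute individual utilizations (exact fractions):
  Task 1: C/T = 1/10 (approx. 0.1)
  Task 2: C/T = 1/31 (approx. 0.0323)
  Task 3: C/T = 1/38 (approx. 0.0263)
Total utilization U = 1/10 + 1/31 + 1/38 = 467/2945
Rounded to 4 decimal places: U = 0.1586
RM (Liu & Layland) bound for 3 tasks = 0.779763; compare with U = 467/2945 (approx. 0.158574)
U <= bound, so schedulable by RM sufficient condition.

0.1586


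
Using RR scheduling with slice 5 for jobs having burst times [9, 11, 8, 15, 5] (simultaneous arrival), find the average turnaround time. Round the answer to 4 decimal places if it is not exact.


Time quantum = 5
Execution trace:
  J1 runs 5 units, time = 5
  J2 runs 5 units, time = 10
  J3 runs 5 units, time = 15
  J4 runs 5 units, time = 20
  J5 runs 5 units, time = 25
  J1 runs 4 units, time = 29
  J2 runs 5 units, time = 34
  J3 runs 3 units, time = 37
  J4 runs 5 units, time = 42
  J2 runs 1 units, time = 43
  J4 runs 5 units, time = 48
Finish times: [29, 43, 37, 48, 25]
Average turnaround = 182/5 = 36.4

36.4


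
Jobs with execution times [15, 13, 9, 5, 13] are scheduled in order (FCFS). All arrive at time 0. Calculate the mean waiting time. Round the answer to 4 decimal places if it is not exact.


FCFS order (as given): [15, 13, 9, 5, 13]
Waiting times:
  Job 1: wait = 0
  Job 2: wait = 15
  Job 3: wait = 28
  Job 4: wait = 37
  Job 5: wait = 42
Sum of waiting times = 122
Average waiting time = 122/5 = 24.4

24.4


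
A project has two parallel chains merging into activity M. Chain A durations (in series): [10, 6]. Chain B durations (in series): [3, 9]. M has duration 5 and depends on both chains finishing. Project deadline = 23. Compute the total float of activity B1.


Forward pass: ES(B1) = sum of predecessors on chain B = 0
EF = ES + duration = 0 + 3 = 3
Backward pass: LF(M) = deadline = 23; LS(M) = 23 - 5 = 18
LF(B1) = LS(M) - sum(successors on chain B) = 18 - 9 = 9
LS = LF - duration = 9 - 3 = 6
Total float = LS - ES = 6 - 0 = 6

6


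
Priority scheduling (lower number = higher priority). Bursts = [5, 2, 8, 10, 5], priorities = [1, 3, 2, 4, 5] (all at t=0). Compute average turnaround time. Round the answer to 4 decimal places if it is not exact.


Sort by priority (ascending = highest first):
Order: [(1, 5), (2, 8), (3, 2), (4, 10), (5, 5)]
Completion times:
  Priority 1, burst=5, C=5
  Priority 2, burst=8, C=13
  Priority 3, burst=2, C=15
  Priority 4, burst=10, C=25
  Priority 5, burst=5, C=30
Average turnaround = 88/5 = 17.6

17.6


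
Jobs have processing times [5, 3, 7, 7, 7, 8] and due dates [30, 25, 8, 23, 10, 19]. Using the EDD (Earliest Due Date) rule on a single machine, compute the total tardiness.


Sort by due date (EDD order): [(7, 8), (7, 10), (8, 19), (7, 23), (3, 25), (5, 30)]
Compute completion times and tardiness:
  Job 1: p=7, d=8, C=7, tardiness=max(0,7-8)=0
  Job 2: p=7, d=10, C=14, tardiness=max(0,14-10)=4
  Job 3: p=8, d=19, C=22, tardiness=max(0,22-19)=3
  Job 4: p=7, d=23, C=29, tardiness=max(0,29-23)=6
  Job 5: p=3, d=25, C=32, tardiness=max(0,32-25)=7
  Job 6: p=5, d=30, C=37, tardiness=max(0,37-30)=7
Total tardiness = 27

27


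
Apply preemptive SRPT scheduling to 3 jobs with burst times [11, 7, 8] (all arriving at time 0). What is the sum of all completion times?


Since all jobs arrive at t=0, SRPT equals SPT ordering.
SPT order: [7, 8, 11]
Completion times:
  Job 1: p=7, C=7
  Job 2: p=8, C=15
  Job 3: p=11, C=26
Total completion time = 7 + 15 + 26 = 48

48


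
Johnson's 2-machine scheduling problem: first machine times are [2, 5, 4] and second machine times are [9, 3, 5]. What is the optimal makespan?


Apply Johnson's rule:
  Group 1 (a <= b): [(1, 2, 9), (3, 4, 5)]
  Group 2 (a > b): [(2, 5, 3)]
Optimal job order: [1, 3, 2]
Schedule:
  Job 1: M1 done at 2, M2 done at 11
  Job 3: M1 done at 6, M2 done at 16
  Job 2: M1 done at 11, M2 done at 19
Makespan = 19

19


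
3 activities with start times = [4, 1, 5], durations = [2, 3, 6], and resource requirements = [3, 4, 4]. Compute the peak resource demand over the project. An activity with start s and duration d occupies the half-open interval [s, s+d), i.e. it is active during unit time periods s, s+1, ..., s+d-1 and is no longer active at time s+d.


Each activity i is active on [start_i, start_i + duration_i).
Compute total resource usage per time slot:
  t=0: active resources = [], total = 0
  t=1: active resources = [4], total = 4
  t=2: active resources = [4], total = 4
  t=3: active resources = [4], total = 4
  t=4: active resources = [3], total = 3
  t=5: active resources = [3, 4], total = 7
  t=6: active resources = [4], total = 4
  t=7: active resources = [4], total = 4
  t=8: active resources = [4], total = 4
  t=9: active resources = [4], total = 4
  t=10: active resources = [4], total = 4
Peak resource demand = 7

7


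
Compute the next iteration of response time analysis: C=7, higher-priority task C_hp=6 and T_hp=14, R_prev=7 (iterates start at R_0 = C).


R_next = C + ceil(R_prev / T_hp) * C_hp
ceil(7 / 14) = ceil(0.5) = 1
Interference = 1 * 6 = 6
R_next = 7 + 6 = 13

13


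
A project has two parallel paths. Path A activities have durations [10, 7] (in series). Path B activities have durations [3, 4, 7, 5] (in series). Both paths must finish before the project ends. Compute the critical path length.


Path A total = 10 + 7 = 17
Path B total = 3 + 4 + 7 + 5 = 19
Critical path = longest path = max(17, 19) = 19

19


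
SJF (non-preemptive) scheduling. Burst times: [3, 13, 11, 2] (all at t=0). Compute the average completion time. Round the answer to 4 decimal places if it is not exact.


SJF order (ascending): [2, 3, 11, 13]
Completion times:
  Job 1: burst=2, C=2
  Job 2: burst=3, C=5
  Job 3: burst=11, C=16
  Job 4: burst=13, C=29
Average completion = 52/4 = 13.0

13.0


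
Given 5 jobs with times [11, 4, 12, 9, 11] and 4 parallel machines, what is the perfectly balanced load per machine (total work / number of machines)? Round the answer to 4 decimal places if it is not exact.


Total processing time = 11 + 4 + 12 + 9 + 11 = 47
Number of machines = 4
Ideal balanced load = 47 / 4 = 11.75

11.75


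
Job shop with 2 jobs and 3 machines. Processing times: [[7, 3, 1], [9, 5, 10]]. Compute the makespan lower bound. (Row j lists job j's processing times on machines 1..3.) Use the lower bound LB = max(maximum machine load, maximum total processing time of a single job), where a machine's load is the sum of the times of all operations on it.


Machine loads:
  Machine 1: 7 + 9 = 16
  Machine 2: 3 + 5 = 8
  Machine 3: 1 + 10 = 11
Max machine load = 16
Job totals:
  Job 1: 11
  Job 2: 24
Max job total = 24
Lower bound = max(16, 24) = 24

24


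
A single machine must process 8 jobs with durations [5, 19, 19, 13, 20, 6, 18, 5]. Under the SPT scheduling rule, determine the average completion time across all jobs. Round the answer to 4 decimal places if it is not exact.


Sort jobs by processing time (SPT order): [5, 5, 6, 13, 18, 19, 19, 20]
Compute completion times sequentially:
  Job 1: processing = 5, completes at 5
  Job 2: processing = 5, completes at 10
  Job 3: processing = 6, completes at 16
  Job 4: processing = 13, completes at 29
  Job 5: processing = 18, completes at 47
  Job 6: processing = 19, completes at 66
  Job 7: processing = 19, completes at 85
  Job 8: processing = 20, completes at 105
Sum of completion times = 363
Average completion time = 363/8 = 45.375

45.375


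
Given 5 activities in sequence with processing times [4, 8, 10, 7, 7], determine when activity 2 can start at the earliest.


Activity 2 starts after activities 1 through 1 complete.
Predecessor durations: [4]
ES = 4 = 4

4


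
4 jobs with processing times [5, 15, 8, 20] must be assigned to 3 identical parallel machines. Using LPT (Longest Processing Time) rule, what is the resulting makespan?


Sort jobs in decreasing order (LPT): [20, 15, 8, 5]
Assign each job to the least loaded machine:
  Machine 1: jobs [20], load = 20
  Machine 2: jobs [15], load = 15
  Machine 3: jobs [8, 5], load = 13
Makespan = max load = 20

20


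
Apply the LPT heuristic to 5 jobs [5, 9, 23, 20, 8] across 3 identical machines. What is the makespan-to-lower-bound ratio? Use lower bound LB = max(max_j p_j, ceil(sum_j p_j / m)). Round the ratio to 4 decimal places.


LPT order: [23, 20, 9, 8, 5]
Machine loads after assignment: [23, 20, 22]
LPT makespan = 23
Lower bound = max(max_job, ceil(total/3)) = max(23, 22) = 23
Ratio = 23 / 23 = 1.0

1.0


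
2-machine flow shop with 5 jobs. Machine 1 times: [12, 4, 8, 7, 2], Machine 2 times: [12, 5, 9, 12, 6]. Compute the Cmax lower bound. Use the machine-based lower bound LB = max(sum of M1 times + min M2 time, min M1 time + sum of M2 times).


LB1 = sum(M1 times) + min(M2 times) = 33 + 5 = 38
LB2 = min(M1 times) + sum(M2 times) = 2 + 44 = 46
Lower bound = max(LB1, LB2) = max(38, 46) = 46

46


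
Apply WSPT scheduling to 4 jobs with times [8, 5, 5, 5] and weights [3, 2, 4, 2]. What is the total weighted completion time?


Compute p/w ratios and sort ascending (WSPT): [(5, 4), (5, 2), (5, 2), (8, 3)]
Compute weighted completion times:
  Job (p=5,w=4): C=5, w*C=4*5=20
  Job (p=5,w=2): C=10, w*C=2*10=20
  Job (p=5,w=2): C=15, w*C=2*15=30
  Job (p=8,w=3): C=23, w*C=3*23=69
Total weighted completion time = 139

139


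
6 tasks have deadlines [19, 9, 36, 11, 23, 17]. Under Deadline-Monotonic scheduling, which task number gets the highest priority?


Sort tasks by relative deadline (ascending):
  Task 2: deadline = 9
  Task 4: deadline = 11
  Task 6: deadline = 17
  Task 1: deadline = 19
  Task 5: deadline = 23
  Task 3: deadline = 36
Priority order (highest first): [2, 4, 6, 1, 5, 3]
Highest priority task = 2

2


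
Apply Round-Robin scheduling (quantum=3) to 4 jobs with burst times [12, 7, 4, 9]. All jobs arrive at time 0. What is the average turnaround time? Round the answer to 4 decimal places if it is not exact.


Time quantum = 3
Execution trace:
  J1 runs 3 units, time = 3
  J2 runs 3 units, time = 6
  J3 runs 3 units, time = 9
  J4 runs 3 units, time = 12
  J1 runs 3 units, time = 15
  J2 runs 3 units, time = 18
  J3 runs 1 units, time = 19
  J4 runs 3 units, time = 22
  J1 runs 3 units, time = 25
  J2 runs 1 units, time = 26
  J4 runs 3 units, time = 29
  J1 runs 3 units, time = 32
Finish times: [32, 26, 19, 29]
Average turnaround = 106/4 = 26.5

26.5


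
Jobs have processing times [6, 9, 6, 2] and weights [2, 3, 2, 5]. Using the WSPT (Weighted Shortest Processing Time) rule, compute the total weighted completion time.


Compute p/w ratios and sort ascending (WSPT): [(2, 5), (6, 2), (9, 3), (6, 2)]
Compute weighted completion times:
  Job (p=2,w=5): C=2, w*C=5*2=10
  Job (p=6,w=2): C=8, w*C=2*8=16
  Job (p=9,w=3): C=17, w*C=3*17=51
  Job (p=6,w=2): C=23, w*C=2*23=46
Total weighted completion time = 123

123


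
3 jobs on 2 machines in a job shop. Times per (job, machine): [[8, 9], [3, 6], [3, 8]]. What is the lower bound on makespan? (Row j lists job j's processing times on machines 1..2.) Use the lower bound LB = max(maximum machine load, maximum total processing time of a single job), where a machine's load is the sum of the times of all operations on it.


Machine loads:
  Machine 1: 8 + 3 + 3 = 14
  Machine 2: 9 + 6 + 8 = 23
Max machine load = 23
Job totals:
  Job 1: 17
  Job 2: 9
  Job 3: 11
Max job total = 17
Lower bound = max(23, 17) = 23

23


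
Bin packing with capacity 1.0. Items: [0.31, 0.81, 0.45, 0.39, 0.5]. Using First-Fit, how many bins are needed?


Place items sequentially using First-Fit:
  Item 0.31 -> new Bin 1
  Item 0.81 -> new Bin 2
  Item 0.45 -> Bin 1 (now 0.76)
  Item 0.39 -> new Bin 3
  Item 0.5 -> Bin 3 (now 0.89)
Total bins used = 3

3


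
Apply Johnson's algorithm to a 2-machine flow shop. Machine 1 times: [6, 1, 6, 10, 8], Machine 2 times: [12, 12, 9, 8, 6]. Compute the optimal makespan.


Apply Johnson's rule:
  Group 1 (a <= b): [(2, 1, 12), (1, 6, 12), (3, 6, 9)]
  Group 2 (a > b): [(4, 10, 8), (5, 8, 6)]
Optimal job order: [2, 1, 3, 4, 5]
Schedule:
  Job 2: M1 done at 1, M2 done at 13
  Job 1: M1 done at 7, M2 done at 25
  Job 3: M1 done at 13, M2 done at 34
  Job 4: M1 done at 23, M2 done at 42
  Job 5: M1 done at 31, M2 done at 48
Makespan = 48

48


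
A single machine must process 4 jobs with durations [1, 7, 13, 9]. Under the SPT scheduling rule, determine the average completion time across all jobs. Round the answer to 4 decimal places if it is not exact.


Sort jobs by processing time (SPT order): [1, 7, 9, 13]
Compute completion times sequentially:
  Job 1: processing = 1, completes at 1
  Job 2: processing = 7, completes at 8
  Job 3: processing = 9, completes at 17
  Job 4: processing = 13, completes at 30
Sum of completion times = 56
Average completion time = 56/4 = 14.0

14.0


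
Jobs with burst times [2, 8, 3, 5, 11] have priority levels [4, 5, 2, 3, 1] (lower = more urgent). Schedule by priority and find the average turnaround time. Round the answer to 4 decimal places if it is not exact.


Sort by priority (ascending = highest first):
Order: [(1, 11), (2, 3), (3, 5), (4, 2), (5, 8)]
Completion times:
  Priority 1, burst=11, C=11
  Priority 2, burst=3, C=14
  Priority 3, burst=5, C=19
  Priority 4, burst=2, C=21
  Priority 5, burst=8, C=29
Average turnaround = 94/5 = 18.8

18.8


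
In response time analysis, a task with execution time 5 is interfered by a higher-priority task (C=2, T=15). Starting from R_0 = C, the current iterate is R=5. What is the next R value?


R_next = C + ceil(R_prev / T_hp) * C_hp
ceil(5 / 15) = ceil(0.3333) = 1
Interference = 1 * 2 = 2
R_next = 5 + 2 = 7

7


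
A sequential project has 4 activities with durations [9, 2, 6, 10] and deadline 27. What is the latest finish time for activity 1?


LF(activity 1) = deadline - sum of successor durations
Successors: activities 2 through 4 with durations [2, 6, 10]
Sum of successor durations = 18
LF = 27 - 18 = 9

9


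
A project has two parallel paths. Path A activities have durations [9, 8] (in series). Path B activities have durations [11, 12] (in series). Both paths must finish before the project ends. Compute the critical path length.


Path A total = 9 + 8 = 17
Path B total = 11 + 12 = 23
Critical path = longest path = max(17, 23) = 23

23


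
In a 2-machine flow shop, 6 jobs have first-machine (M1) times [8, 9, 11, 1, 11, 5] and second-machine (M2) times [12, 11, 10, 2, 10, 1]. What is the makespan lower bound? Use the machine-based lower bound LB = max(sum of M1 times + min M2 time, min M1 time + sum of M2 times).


LB1 = sum(M1 times) + min(M2 times) = 45 + 1 = 46
LB2 = min(M1 times) + sum(M2 times) = 1 + 46 = 47
Lower bound = max(LB1, LB2) = max(46, 47) = 47

47


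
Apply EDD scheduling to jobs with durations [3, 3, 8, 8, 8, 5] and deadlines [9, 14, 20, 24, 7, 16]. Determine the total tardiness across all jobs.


Sort by due date (EDD order): [(8, 7), (3, 9), (3, 14), (5, 16), (8, 20), (8, 24)]
Compute completion times and tardiness:
  Job 1: p=8, d=7, C=8, tardiness=max(0,8-7)=1
  Job 2: p=3, d=9, C=11, tardiness=max(0,11-9)=2
  Job 3: p=3, d=14, C=14, tardiness=max(0,14-14)=0
  Job 4: p=5, d=16, C=19, tardiness=max(0,19-16)=3
  Job 5: p=8, d=20, C=27, tardiness=max(0,27-20)=7
  Job 6: p=8, d=24, C=35, tardiness=max(0,35-24)=11
Total tardiness = 24

24


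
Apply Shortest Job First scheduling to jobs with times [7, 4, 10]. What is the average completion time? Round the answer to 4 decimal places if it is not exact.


SJF order (ascending): [4, 7, 10]
Completion times:
  Job 1: burst=4, C=4
  Job 2: burst=7, C=11
  Job 3: burst=10, C=21
Average completion = 36/3 = 12.0

12.0


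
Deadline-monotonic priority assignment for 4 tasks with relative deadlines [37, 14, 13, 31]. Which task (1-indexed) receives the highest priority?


Sort tasks by relative deadline (ascending):
  Task 3: deadline = 13
  Task 2: deadline = 14
  Task 4: deadline = 31
  Task 1: deadline = 37
Priority order (highest first): [3, 2, 4, 1]
Highest priority task = 3

3


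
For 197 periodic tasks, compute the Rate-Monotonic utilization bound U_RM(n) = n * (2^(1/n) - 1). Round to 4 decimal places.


Compute 2^(1/197) = 1.0035247108
Subtract 1: 1.0035247108 - 1 = 0.0035247108
Multiply by n: 197 * 0.0035247108 = 0.6943680276
Round to 4 dp: 0.6944

0.6944


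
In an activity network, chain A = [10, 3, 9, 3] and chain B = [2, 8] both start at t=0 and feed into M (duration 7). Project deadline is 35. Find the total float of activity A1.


Forward pass: ES(A1) = sum of predecessors on chain A = 0
EF = ES + duration = 0 + 10 = 10
Backward pass: LF(M) = deadline = 35; LS(M) = 35 - 7 = 28
LF(A1) = LS(M) - sum(successors on chain A) = 28 - 15 = 13
LS = LF - duration = 13 - 10 = 3
Total float = LS - ES = 3 - 0 = 3

3


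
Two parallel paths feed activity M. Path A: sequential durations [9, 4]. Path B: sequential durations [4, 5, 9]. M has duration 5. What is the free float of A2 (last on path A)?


ES(A2) = sum of predecessors on chain A = 9
EF(A2) = ES + duration = 9 + 4 = 13
Successor of A2 is M. ES(M) = max(sum(A), sum(B)) = max(13, 18) = 18
Free float = ES(successor) - EF(current) = 18 - 13 = 5

5


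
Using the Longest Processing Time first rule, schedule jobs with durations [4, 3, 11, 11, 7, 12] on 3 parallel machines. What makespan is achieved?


Sort jobs in decreasing order (LPT): [12, 11, 11, 7, 4, 3]
Assign each job to the least loaded machine:
  Machine 1: jobs [12, 3], load = 15
  Machine 2: jobs [11, 7], load = 18
  Machine 3: jobs [11, 4], load = 15
Makespan = max load = 18

18


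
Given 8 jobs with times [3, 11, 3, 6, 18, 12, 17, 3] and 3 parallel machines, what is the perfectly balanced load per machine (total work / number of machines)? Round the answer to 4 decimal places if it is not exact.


Total processing time = 3 + 11 + 3 + 6 + 18 + 12 + 17 + 3 = 73
Number of machines = 3
Ideal balanced load = 73 / 3 = 24.3333

24.3333


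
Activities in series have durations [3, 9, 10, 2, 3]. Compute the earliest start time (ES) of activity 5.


Activity 5 starts after activities 1 through 4 complete.
Predecessor durations: [3, 9, 10, 2]
ES = 3 + 9 + 10 + 2 = 24

24
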